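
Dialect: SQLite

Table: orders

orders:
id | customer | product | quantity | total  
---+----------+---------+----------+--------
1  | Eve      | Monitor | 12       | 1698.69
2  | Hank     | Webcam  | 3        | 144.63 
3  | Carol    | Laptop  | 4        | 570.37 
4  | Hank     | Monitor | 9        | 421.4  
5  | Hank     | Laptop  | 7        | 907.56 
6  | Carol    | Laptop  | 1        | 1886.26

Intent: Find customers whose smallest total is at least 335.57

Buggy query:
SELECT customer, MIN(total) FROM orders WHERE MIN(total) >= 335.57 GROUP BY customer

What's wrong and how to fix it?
Bug: Aggregates like MIN are computed per group after WHERE runs

Fix: Use HAVING for the per-group MIN condition

Corrected query:
SELECT customer, MIN(total) FROM orders GROUP BY customer HAVING MIN(total) >= 335.57

Result:
customer | MIN(total)
---------+-----------
Carol    | 570.37    
Eve      | 1698.69   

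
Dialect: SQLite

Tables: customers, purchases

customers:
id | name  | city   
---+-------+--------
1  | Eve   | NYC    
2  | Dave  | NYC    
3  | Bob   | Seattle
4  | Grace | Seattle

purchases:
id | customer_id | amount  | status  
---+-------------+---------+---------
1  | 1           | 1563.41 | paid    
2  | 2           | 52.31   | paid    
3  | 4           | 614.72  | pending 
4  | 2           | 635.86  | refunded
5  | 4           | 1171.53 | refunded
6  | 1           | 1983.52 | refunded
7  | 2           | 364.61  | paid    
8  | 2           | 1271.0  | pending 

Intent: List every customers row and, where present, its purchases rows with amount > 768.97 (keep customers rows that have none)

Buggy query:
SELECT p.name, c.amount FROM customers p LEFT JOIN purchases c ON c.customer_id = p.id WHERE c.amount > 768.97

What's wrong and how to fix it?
Bug: Filtering c.amount in WHERE discards the NULL rows produced by LEFT JOIN, turning it into an inner join

Fix: Move the right-table condition into the ON clause so unmatched parents are kept

Corrected query:
SELECT p.name, c.amount FROM customers p LEFT JOIN purchases c ON c.customer_id = p.id AND c.amount > 768.97

Result:
name  | amount 
------+--------
Eve   | 1563.41
Eve   | 1983.52
Dave  | 1271   
Bob   | NULL   
Grace | 1171.53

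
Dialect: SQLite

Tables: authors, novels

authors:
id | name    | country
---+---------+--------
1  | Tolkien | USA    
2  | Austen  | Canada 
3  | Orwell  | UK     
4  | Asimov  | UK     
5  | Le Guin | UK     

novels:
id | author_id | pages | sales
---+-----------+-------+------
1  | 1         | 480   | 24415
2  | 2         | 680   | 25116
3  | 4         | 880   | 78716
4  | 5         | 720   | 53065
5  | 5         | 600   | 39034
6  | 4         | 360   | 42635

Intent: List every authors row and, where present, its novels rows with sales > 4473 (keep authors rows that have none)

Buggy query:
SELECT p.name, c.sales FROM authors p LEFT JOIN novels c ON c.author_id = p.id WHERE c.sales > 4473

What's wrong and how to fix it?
Bug: A WHERE condition on the right-hand table after LEFT JOIN drops unmatched parents

Fix: Put 'c.sales > 4473' in the JOIN's ON clause instead of WHERE

Corrected query:
SELECT p.name, c.sales FROM authors p LEFT JOIN novels c ON c.author_id = p.id AND c.sales > 4473

Result:
name    | sales
--------+------
Tolkien | 24415
Austen  | 25116
Orwell  | NULL 
Asimov  | 42635
Asimov  | 78716
Le Guin | 39034
Le Guin | 53065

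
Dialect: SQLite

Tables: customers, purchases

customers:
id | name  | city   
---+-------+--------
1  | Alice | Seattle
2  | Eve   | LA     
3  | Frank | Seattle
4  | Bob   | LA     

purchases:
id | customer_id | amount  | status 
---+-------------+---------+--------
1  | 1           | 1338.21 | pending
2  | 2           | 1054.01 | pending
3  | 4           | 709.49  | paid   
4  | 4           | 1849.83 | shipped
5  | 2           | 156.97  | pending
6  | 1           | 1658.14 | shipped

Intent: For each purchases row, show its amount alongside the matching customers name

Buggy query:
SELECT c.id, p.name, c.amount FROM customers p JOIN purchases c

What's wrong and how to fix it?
Bug: JOIN with no ON clause produces a cartesian product; every purchases row pairs with every customers row

Fix: Add ON c.customer_id = p.id to the JOIN

Corrected query:
SELECT c.id, p.name, c.amount FROM customers p JOIN purchases c ON c.customer_id = p.id

Result:
id | name  | amount 
---+-------+--------
1  | Alice | 1338.21
2  | Eve   | 1054.01
3  | Bob   | 709.49 
4  | Bob   | 1849.83
5  | Eve   | 156.97 
6  | Alice | 1658.14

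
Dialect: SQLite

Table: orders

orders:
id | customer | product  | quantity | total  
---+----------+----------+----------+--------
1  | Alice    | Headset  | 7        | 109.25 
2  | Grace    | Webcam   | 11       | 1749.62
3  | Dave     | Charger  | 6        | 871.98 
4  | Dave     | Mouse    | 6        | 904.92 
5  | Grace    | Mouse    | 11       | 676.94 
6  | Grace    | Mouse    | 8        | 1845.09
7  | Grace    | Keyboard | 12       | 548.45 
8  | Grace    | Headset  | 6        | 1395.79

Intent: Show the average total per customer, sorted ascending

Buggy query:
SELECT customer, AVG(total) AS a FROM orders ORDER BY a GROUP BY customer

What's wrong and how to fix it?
Bug: ORDER BY appears before GROUP BY; SQL clause order requires GROUP BY first

Fix: Reorder: SELECT … FROM … GROUP BY … ORDER BY …

Corrected query:
SELECT customer, AVG(total) AS a FROM orders GROUP BY customer ORDER BY a

Result:
customer | a       
---------+---------
Alice    | 109.25  
Dave     | 888.45  
Grace    | 1243.178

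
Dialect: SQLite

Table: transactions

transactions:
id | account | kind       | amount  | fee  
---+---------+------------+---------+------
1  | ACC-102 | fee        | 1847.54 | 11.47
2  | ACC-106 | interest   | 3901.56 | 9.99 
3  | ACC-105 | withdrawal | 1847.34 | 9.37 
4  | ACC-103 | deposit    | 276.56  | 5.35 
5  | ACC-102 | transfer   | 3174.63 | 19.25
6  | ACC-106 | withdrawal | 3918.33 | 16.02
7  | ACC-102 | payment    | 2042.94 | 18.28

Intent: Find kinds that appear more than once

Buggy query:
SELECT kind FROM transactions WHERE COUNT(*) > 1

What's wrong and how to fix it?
Bug: WHERE can't reference COUNT(*); aggregates are computed after WHERE

Fix: Group first, then use HAVING for the count condition

Corrected query:
SELECT kind FROM transactions GROUP BY kind HAVING COUNT(*) > 1

Result:
kind      
----------
withdrawal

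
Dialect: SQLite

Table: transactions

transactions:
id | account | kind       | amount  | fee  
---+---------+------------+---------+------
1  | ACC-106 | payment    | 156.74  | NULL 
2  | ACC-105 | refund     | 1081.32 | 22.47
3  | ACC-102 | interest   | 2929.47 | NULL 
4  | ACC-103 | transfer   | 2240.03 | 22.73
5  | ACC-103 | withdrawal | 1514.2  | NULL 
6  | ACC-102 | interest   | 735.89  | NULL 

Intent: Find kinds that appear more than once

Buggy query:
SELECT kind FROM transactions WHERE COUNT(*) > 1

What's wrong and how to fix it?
Bug: WHERE can't reference COUNT(*); aggregates are computed after WHERE

Fix: Group first, then use HAVING for the count condition

Corrected query:
SELECT kind FROM transactions GROUP BY kind HAVING COUNT(*) > 1

Result:
kind    
--------
interest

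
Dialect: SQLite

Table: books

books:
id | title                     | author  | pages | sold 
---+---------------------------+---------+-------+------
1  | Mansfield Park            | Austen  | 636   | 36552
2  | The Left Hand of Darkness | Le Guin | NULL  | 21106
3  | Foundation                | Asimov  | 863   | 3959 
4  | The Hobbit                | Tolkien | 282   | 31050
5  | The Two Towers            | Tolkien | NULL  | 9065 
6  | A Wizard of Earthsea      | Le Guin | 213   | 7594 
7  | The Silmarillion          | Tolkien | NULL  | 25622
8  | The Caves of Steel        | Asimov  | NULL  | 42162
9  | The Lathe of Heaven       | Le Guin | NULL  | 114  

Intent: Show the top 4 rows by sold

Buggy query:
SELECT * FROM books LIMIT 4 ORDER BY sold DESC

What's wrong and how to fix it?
Bug: ORDER BY cannot follow LIMIT; LIMIT is the final clause

Fix: Sort with ORDER BY, then apply LIMIT

Corrected query:
SELECT * FROM books ORDER BY sold DESC LIMIT 4

Result:
id | title              | author  | pages | sold 
---+--------------------+---------+-------+------
8  | The Caves of Steel | Asimov  | NULL  | 42162
1  | Mansfield Park     | Austen  | 636   | 36552
4  | The Hobbit         | Tolkien | 282   | 31050
7  | The Silmarillion   | Tolkien | NULL  | 25622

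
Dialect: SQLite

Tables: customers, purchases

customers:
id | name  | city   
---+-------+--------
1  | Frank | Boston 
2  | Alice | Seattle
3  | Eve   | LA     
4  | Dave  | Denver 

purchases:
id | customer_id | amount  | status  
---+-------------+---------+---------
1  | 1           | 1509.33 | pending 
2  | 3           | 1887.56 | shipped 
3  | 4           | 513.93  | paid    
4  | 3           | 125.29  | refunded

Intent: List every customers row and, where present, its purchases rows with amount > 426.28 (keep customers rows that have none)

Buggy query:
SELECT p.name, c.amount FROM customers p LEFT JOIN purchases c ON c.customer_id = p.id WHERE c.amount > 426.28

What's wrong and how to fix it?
Bug: A WHERE condition on the right-hand table after LEFT JOIN drops unmatched parents

Fix: Put 'c.amount > 426.28' in the JOIN's ON clause instead of WHERE

Corrected query:
SELECT p.name, c.amount FROM customers p LEFT JOIN purchases c ON c.customer_id = p.id AND c.amount > 426.28

Result:
name  | amount 
------+--------
Frank | 1509.33
Alice | NULL   
Eve   | 1887.56
Dave  | 513.93 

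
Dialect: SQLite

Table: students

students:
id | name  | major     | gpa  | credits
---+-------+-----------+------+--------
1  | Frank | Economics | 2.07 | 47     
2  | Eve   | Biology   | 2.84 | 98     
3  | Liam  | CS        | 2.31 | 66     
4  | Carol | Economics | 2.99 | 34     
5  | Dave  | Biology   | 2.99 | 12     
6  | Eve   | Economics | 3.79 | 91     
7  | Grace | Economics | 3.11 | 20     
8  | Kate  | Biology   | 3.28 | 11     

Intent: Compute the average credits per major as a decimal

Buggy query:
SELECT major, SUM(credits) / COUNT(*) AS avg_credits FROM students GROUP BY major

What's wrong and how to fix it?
Bug: SUM(credits) and COUNT(*) are both integers; the division truncates the fractional part

Fix: Multiply by 1.0 (or CAST to REAL) to force floating-point division

Corrected query:
SELECT major, SUM(credits) * 1.0 / COUNT(*) AS avg_credits FROM students GROUP BY major

Result:
major     | avg_credits
----------+------------
Biology   | 40.333333  
CS        | 66         
Economics | 48         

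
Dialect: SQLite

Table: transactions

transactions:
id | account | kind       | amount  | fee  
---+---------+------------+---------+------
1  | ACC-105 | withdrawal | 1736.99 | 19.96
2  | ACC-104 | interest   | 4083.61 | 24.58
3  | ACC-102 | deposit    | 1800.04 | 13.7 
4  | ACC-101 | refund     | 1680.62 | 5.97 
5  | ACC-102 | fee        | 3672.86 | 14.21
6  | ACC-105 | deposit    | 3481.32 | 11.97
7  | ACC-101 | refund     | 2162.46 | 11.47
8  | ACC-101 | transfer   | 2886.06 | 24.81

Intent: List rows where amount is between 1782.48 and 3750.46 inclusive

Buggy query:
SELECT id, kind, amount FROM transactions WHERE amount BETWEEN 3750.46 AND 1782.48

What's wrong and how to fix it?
Bug: The bounds are reversed; BETWEEN a AND b requires a <= b to match anything

Fix: Write BETWEEN 1782.48 AND 3750.46

Corrected query:
SELECT id, kind, amount FROM transactions WHERE amount BETWEEN 1782.48 AND 3750.46

Result:
id | kind     | amount 
---+----------+--------
3  | deposit  | 1800.04
5  | fee      | 3672.86
6  | deposit  | 3481.32
7  | refund   | 2162.46
8  | transfer | 2886.06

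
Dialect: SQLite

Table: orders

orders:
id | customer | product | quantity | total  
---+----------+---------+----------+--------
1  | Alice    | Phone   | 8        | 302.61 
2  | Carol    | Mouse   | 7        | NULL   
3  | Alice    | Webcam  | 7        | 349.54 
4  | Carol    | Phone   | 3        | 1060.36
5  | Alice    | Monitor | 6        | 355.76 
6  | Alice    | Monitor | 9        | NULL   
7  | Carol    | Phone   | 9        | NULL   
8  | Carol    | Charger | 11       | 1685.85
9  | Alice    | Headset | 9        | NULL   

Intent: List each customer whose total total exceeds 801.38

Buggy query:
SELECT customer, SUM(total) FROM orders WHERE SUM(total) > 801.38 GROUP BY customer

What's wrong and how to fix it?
Bug: Aggregate functions cannot appear in a WHERE clause

Fix: Move the aggregate condition to a HAVING clause

Corrected query:
SELECT customer, SUM(total) FROM orders GROUP BY customer HAVING SUM(total) > 801.38

Result:
customer | SUM(total)
---------+-----------
Alice    | 1007.91   
Carol    | 2746.21   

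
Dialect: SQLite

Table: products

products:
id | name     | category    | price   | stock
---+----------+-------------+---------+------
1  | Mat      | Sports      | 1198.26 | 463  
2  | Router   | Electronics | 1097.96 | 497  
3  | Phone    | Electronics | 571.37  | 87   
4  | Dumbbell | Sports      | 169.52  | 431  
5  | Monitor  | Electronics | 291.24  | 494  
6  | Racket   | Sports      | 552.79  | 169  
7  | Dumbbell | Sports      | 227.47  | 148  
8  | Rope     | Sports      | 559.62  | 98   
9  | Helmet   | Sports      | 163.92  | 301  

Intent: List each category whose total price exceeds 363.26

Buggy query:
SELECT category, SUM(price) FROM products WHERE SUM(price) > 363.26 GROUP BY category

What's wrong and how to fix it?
Bug: WHERE runs before GROUP BY, so aggregates aren't available there

Fix: Use HAVING (which filters groups after aggregation) instead of WHERE

Corrected query:
SELECT category, SUM(price) FROM products GROUP BY category HAVING SUM(price) > 363.26

Result:
category    | SUM(price)
------------+-----------
Electronics | 1960.57   
Sports      | 2871.58   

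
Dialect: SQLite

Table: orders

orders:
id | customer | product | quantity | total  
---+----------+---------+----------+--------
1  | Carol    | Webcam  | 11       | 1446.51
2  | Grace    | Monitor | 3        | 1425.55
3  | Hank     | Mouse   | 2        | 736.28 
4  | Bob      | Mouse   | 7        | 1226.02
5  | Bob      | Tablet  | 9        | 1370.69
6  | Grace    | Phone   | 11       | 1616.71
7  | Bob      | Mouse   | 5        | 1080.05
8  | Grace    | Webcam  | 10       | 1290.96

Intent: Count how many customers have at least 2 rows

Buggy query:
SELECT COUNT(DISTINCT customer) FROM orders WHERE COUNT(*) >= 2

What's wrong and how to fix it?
Bug: COUNT(*) cannot appear in WHERE; the per-group count doesn't exist yet

Fix: Group first with HAVING COUNT(*) >= 2, then COUNT the resulting groups

Corrected query:
SELECT COUNT(*) FROM (SELECT customer FROM orders GROUP BY customer HAVING COUNT(*) >= 2)

Result:
COUNT(*)
--------
2       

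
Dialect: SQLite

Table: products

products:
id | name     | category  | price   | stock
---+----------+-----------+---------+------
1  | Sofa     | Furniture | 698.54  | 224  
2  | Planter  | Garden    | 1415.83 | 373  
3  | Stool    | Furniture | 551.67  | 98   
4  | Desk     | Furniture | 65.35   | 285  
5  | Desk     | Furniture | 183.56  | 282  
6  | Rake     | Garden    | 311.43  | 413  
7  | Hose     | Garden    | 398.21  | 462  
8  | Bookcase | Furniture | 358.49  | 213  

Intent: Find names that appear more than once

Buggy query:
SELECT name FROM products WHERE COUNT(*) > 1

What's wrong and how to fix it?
Bug: WHERE can't reference COUNT(*); aggregates are computed after WHERE

Fix: Group first, then use HAVING for the count condition

Corrected query:
SELECT name FROM products GROUP BY name HAVING COUNT(*) > 1

Result:
name
----
Desk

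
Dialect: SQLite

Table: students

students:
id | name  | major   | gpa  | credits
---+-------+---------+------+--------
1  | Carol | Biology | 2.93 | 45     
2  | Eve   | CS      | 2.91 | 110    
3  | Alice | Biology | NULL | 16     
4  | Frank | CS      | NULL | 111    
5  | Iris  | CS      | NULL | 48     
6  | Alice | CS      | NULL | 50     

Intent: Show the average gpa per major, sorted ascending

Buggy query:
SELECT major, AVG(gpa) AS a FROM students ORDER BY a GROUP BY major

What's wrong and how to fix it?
Bug: ORDER BY appears before GROUP BY; SQL clause order requires GROUP BY first

Fix: Reorder: SELECT … FROM … GROUP BY … ORDER BY …

Corrected query:
SELECT major, AVG(gpa) AS a FROM students GROUP BY major ORDER BY a

Result:
major   | a   
--------+-----
CS      | 2.91
Biology | 2.93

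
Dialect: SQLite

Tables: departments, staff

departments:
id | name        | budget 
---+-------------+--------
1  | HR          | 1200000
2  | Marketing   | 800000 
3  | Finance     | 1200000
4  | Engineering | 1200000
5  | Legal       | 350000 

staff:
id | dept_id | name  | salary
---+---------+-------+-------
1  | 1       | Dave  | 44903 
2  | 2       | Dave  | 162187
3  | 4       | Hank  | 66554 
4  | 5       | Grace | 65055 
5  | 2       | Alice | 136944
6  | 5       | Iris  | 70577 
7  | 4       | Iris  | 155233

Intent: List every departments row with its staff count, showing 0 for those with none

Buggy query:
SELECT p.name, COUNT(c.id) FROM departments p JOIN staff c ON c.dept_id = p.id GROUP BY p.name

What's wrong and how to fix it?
Bug: INNER JOIN drops departments rows that have no matching staff rows

Fix: Use LEFT JOIN so parents without children still appear (COUNT(c.id) gives 0)

Corrected query:
SELECT p.name, COUNT(c.id) FROM departments p LEFT JOIN staff c ON c.dept_id = p.id GROUP BY p.name

Result:
name        | COUNT(c.id)
------------+------------
Engineering | 2          
Finance     | 0          
HR          | 1          
Legal       | 2          
Marketing   | 2          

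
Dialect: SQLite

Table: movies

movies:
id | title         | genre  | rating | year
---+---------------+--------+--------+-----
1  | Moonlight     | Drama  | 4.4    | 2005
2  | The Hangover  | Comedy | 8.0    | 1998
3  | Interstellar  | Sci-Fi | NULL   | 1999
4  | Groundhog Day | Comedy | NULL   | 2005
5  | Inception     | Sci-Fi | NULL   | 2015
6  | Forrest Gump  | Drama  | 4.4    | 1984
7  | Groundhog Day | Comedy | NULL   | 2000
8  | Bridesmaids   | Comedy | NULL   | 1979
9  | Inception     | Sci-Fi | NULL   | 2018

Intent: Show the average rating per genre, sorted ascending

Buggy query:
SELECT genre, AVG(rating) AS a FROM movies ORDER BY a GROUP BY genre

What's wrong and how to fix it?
Bug: ORDER BY appears before GROUP BY; SQL clause order requires GROUP BY first

Fix: Move ORDER BY to the end, after GROUP BY

Corrected query:
SELECT genre, AVG(rating) AS a FROM movies GROUP BY genre ORDER BY a

Result:
genre  | a   
-------+-----
Sci-Fi | NULL
Drama  | 4.4 
Comedy | 8   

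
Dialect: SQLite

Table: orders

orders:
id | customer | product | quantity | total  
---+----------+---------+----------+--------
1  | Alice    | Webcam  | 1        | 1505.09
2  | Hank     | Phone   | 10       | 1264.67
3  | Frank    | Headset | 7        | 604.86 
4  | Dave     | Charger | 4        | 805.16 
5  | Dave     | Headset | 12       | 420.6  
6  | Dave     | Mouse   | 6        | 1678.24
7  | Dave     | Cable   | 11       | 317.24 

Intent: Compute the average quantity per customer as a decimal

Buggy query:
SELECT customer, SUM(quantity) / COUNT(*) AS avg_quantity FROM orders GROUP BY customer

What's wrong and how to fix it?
Bug: Both operands are integers, so '/' performs integer division and truncates

Fix: Cast one side to REAL so the division keeps the fractional part

Corrected query:
SELECT customer, SUM(quantity) * 1.0 / COUNT(*) AS avg_quantity FROM orders GROUP BY customer

Result:
customer | avg_quantity
---------+-------------
Alice    | 1           
Dave     | 8.25        
Frank    | 7           
Hank     | 10          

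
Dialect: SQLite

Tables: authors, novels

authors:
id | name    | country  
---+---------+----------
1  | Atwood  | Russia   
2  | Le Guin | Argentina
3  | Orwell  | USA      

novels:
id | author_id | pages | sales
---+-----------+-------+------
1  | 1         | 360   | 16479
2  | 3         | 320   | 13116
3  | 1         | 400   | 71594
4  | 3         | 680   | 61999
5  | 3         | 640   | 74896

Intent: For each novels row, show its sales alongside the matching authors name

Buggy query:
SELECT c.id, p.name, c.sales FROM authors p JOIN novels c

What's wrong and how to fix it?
Bug: JOIN with no ON clause produces a cartesian product; every novels row pairs with every authors row

Fix: Add ON c.author_id = p.id to the JOIN

Corrected query:
SELECT c.id, p.name, c.sales FROM authors p JOIN novels c ON c.author_id = p.id

Result:
id | name   | sales
---+--------+------
1  | Atwood | 16479
2  | Orwell | 13116
3  | Atwood | 71594
4  | Orwell | 61999
5  | Orwell | 74896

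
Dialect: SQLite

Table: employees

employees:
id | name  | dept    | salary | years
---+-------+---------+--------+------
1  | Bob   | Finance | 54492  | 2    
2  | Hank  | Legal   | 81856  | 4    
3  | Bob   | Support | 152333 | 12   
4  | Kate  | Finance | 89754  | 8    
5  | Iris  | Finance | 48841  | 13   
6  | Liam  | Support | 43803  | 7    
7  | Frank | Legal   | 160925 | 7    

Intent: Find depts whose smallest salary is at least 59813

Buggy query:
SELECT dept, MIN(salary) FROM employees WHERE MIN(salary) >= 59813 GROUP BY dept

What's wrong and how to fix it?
Bug: Aggregates like MIN are computed per group after WHERE runs

Fix: Use HAVING for the per-group MIN condition

Corrected query:
SELECT dept, MIN(salary) FROM employees GROUP BY dept HAVING MIN(salary) >= 59813

Result:
dept  | MIN(salary)
------+------------
Legal | 81856      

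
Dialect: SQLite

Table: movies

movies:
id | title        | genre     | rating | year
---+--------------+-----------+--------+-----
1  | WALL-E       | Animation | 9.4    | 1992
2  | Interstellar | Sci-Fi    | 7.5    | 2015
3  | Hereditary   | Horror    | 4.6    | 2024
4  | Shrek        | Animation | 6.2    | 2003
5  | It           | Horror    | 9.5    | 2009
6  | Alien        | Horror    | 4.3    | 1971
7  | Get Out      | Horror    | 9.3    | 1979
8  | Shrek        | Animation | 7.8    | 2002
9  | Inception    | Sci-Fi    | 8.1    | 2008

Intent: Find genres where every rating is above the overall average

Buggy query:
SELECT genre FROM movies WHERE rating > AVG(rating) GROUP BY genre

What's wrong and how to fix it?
Bug: WHERE evaluates per row before aggregation, so AVG() is unavailable

Fix: Compute the overall average in a scalar subquery and compare each group's MIN against it in HAVING

Corrected query:
SELECT genre FROM movies GROUP BY genre HAVING MIN(rating) > (SELECT AVG(rating) FROM movies)

Result:
genre 
------
Sci-Fi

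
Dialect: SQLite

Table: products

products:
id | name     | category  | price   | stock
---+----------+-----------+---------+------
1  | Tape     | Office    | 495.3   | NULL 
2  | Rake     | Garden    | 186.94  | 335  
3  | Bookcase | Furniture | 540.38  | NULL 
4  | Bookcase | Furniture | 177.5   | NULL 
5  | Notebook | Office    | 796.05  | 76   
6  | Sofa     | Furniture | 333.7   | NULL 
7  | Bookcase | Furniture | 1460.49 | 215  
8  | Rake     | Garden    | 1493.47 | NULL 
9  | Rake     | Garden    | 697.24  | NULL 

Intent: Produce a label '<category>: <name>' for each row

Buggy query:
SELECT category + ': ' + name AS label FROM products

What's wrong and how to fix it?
Bug: SQLite uses || for string concatenation; + coerces text to numbers (yielding 0)

Fix: Use the || operator for string concatenation

Corrected query:
SELECT category || ': ' || name AS label FROM products

Result:
label              
-------------------
Office: Tape       
Garden: Rake       
Furniture: Bookcase
Furniture: Bookcase
Office: Notebook   
Furniture: Sofa    
Furniture: Bookcase
Garden: Rake       
Garden: Rake       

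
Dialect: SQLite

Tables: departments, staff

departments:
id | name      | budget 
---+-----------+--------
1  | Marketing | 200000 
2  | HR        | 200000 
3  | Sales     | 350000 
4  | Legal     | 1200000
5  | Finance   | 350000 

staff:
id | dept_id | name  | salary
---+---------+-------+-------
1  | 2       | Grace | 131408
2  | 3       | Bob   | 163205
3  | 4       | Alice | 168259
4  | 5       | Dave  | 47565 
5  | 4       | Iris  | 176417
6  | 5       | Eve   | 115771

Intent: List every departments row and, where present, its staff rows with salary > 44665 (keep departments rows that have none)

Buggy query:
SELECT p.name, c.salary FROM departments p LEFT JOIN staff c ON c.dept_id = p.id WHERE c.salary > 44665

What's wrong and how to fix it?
Bug: A WHERE condition on the right-hand table after LEFT JOIN drops unmatched parents

Fix: Put 'c.salary > 44665' in the JOIN's ON clause instead of WHERE

Corrected query:
SELECT p.name, c.salary FROM departments p LEFT JOIN staff c ON c.dept_id = p.id AND c.salary > 44665

Result:
name      | salary
----------+-------
Marketing | NULL  
HR        | 131408
Sales     | 163205
Legal     | 168259
Legal     | 176417
Finance   | 47565 
Finance   | 115771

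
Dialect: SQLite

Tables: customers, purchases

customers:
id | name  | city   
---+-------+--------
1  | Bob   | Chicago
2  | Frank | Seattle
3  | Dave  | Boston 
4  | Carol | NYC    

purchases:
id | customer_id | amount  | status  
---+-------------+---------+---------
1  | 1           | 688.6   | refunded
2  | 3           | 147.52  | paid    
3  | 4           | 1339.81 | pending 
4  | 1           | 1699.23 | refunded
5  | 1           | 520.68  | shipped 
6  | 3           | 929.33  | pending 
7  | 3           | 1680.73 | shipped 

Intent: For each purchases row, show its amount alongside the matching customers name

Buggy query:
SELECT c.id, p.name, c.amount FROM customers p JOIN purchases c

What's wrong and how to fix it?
Bug: JOIN with no ON clause produces a cartesian product; every purchases row pairs with every customers row

Fix: Add ON c.customer_id = p.id to the JOIN

Corrected query:
SELECT c.id, p.name, c.amount FROM customers p JOIN purchases c ON c.customer_id = p.id

Result:
id | name  | amount 
---+-------+--------
1  | Bob   | 688.6  
2  | Dave  | 147.52 
3  | Carol | 1339.81
4  | Bob   | 1699.23
5  | Bob   | 520.68 
6  | Dave  | 929.33 
7  | Dave  | 1680.73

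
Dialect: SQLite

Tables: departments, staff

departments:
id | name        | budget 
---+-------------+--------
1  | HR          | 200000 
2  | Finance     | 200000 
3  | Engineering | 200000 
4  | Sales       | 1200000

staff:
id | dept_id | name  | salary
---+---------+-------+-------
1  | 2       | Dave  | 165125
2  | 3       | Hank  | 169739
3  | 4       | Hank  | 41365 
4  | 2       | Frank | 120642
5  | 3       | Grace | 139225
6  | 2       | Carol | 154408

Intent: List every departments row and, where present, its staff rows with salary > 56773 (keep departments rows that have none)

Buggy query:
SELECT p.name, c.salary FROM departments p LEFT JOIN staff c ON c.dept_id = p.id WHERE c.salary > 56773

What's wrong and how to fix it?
Bug: A WHERE condition on the right-hand table after LEFT JOIN drops unmatched parents

Fix: Put 'c.salary > 56773' in the JOIN's ON clause instead of WHERE

Corrected query:
SELECT p.name, c.salary FROM departments p LEFT JOIN staff c ON c.dept_id = p.id AND c.salary > 56773

Result:
name        | salary
------------+-------
HR          | NULL  
Finance     | 120642
Finance     | 154408
Finance     | 165125
Engineering | 139225
Engineering | 169739
Sales       | NULL  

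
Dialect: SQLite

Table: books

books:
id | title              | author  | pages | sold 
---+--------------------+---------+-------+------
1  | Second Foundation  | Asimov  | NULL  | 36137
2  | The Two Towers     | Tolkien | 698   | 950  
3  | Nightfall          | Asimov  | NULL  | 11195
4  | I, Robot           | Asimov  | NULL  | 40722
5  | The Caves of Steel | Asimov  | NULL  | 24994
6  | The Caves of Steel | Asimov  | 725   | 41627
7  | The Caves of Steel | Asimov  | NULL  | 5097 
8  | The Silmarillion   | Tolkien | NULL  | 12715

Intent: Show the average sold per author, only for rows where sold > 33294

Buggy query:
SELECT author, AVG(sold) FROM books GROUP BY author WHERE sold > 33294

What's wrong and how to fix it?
Bug: Row-level WHERE must come before GROUP BY in the clause order

Fix: Place WHERE between FROM and GROUP BY

Corrected query:
SELECT author, AVG(sold) FROM books WHERE sold > 33294 GROUP BY author

Result:
author | AVG(sold)   
-------+-------------
Asimov | 39495.333333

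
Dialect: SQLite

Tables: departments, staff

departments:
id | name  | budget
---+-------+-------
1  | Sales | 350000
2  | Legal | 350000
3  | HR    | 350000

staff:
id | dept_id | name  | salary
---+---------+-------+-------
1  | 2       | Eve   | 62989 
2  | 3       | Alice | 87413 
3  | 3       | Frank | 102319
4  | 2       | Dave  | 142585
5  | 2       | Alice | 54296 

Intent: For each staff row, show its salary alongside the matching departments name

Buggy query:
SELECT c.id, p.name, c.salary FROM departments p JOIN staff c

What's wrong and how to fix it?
Bug: JOIN with no ON clause produces a cartesian product; every staff row pairs with every departments row

Fix: Add ON c.dept_id = p.id to the JOIN

Corrected query:
SELECT c.id, p.name, c.salary FROM departments p JOIN staff c ON c.dept_id = p.id

Result:
id | name  | salary
---+-------+-------
1  | Legal | 62989 
2  | HR    | 87413 
3  | HR    | 102319
4  | Legal | 142585
5  | Legal | 54296 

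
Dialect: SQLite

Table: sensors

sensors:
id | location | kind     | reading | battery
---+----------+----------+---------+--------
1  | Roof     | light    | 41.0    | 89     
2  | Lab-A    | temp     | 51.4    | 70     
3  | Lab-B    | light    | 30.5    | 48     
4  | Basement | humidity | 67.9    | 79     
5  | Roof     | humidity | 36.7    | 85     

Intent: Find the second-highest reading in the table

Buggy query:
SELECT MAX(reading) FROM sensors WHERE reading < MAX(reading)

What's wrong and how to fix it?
Bug: The inner MAX is an aggregate inside WHERE, which is not allowed

Fix: Compute the overall MAX in a subquery, then take MAX of rows below it

Corrected query:
SELECT MAX(reading) FROM sensors WHERE reading < (SELECT MAX(reading) FROM sensors)

Result:
MAX(reading)
------------
51.4        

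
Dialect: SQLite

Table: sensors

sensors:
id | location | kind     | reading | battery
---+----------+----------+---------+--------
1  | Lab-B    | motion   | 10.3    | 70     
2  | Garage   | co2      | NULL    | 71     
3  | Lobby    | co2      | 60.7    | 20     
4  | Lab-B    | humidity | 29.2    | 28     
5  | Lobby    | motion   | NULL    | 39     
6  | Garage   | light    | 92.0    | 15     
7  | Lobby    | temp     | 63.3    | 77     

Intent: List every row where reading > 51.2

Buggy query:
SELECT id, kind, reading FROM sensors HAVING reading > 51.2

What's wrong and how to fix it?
Bug: HAVING filters the output of aggregation, but this query has no GROUP BY and no aggregate functions, so SQLite rejects it (HAVING clause on a non-aggregate query); the condition here is per row

Fix: Replace HAVING with WHERE since the condition applies to individual rows

Corrected query:
SELECT id, kind, reading FROM sensors WHERE reading > 51.2

Result:
id | kind  | reading
---+-------+--------
3  | co2   | 60.7   
6  | light | 92     
7  | temp  | 63.3   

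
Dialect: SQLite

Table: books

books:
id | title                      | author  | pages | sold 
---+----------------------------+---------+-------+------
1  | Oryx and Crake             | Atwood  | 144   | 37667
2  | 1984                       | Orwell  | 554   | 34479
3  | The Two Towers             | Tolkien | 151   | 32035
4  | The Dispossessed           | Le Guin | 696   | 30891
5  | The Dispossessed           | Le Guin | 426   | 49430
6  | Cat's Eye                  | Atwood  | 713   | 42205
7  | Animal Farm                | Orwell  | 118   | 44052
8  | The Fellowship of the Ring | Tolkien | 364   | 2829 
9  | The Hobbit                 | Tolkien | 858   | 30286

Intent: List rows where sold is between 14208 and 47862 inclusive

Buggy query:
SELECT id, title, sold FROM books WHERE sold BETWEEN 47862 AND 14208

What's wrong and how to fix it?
Bug: BETWEEN expects the lower bound first; with 47862 AND 14208 the range is empty

Fix: Swap the bounds so the smaller value comes first

Corrected query:
SELECT id, title, sold FROM books WHERE sold BETWEEN 14208 AND 47862

Result:
id | title            | sold 
---+------------------+------
1  | Oryx and Crake   | 37667
2  | 1984             | 34479
3  | The Two Towers   | 32035
4  | The Dispossessed | 30891
6  | Cat's Eye        | 42205
7  | Animal Farm      | 44052
9  | The Hobbit       | 30286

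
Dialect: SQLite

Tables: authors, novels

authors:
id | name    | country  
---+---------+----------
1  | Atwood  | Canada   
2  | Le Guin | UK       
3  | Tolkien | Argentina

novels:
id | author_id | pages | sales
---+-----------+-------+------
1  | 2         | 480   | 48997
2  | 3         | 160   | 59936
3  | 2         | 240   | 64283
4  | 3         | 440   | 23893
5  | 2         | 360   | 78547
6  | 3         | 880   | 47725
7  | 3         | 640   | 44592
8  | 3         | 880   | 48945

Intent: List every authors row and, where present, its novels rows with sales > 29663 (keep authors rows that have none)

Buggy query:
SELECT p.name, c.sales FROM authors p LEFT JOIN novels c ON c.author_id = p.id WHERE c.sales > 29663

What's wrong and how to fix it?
Bug: Filtering c.sales in WHERE discards the NULL rows produced by LEFT JOIN, turning it into an inner join

Fix: Put 'c.sales > 29663' in the JOIN's ON clause instead of WHERE

Corrected query:
SELECT p.name, c.sales FROM authors p LEFT JOIN novels c ON c.author_id = p.id AND c.sales > 29663

Result:
name    | sales
--------+------
Atwood  | NULL 
Le Guin | 48997
Le Guin | 64283
Le Guin | 78547
Tolkien | 44592
Tolkien | 47725
Tolkien | 48945
Tolkien | 59936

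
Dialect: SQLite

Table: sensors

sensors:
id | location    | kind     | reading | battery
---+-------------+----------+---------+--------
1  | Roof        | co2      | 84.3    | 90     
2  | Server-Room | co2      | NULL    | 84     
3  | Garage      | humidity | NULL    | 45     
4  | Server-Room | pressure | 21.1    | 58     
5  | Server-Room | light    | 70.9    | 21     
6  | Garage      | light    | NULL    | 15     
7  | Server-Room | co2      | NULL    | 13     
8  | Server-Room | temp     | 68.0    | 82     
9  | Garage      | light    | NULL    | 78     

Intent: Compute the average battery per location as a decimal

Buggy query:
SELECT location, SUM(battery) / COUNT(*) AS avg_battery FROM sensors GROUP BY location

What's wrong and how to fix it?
Bug: Both operands are integers, so '/' performs integer division and truncates

Fix: Multiply by 1.0 (or CAST to REAL) to force floating-point division

Corrected query:
SELECT location, SUM(battery) * 1.0 / COUNT(*) AS avg_battery FROM sensors GROUP BY location

Result:
location    | avg_battery
------------+------------
Garage      | 46         
Roof        | 90         
Server-Room | 51.6       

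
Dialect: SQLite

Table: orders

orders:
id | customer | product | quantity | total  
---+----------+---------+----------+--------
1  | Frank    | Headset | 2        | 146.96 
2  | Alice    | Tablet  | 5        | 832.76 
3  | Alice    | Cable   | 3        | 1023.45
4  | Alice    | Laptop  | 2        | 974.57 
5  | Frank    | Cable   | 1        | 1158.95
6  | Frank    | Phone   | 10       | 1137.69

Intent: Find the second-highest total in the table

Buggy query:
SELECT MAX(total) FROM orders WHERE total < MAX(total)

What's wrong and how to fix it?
Bug: MAX(total) on the right of the comparison is an aggregate-in-WHERE error

Fix: Compute the overall MAX in a subquery, then take MAX of rows below it

Corrected query:
SELECT MAX(total) FROM orders WHERE total < (SELECT MAX(total) FROM orders)

Result:
MAX(total)
----------
1137.69   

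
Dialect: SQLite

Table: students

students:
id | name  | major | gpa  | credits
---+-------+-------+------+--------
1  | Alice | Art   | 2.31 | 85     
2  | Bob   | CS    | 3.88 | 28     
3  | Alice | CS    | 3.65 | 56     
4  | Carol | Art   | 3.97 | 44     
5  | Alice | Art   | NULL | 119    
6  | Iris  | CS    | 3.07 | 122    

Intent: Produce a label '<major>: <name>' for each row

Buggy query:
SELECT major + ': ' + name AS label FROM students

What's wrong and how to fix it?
Bug: SQLite uses || for string concatenation; + coerces text to numbers (yielding 0)

Fix: Replace + with || to concatenate text

Corrected query:
SELECT major || ': ' || name AS label FROM students

Result:
label     
----------
Art: Alice
CS: Bob   
CS: Alice 
Art: Carol
Art: Alice
CS: Iris  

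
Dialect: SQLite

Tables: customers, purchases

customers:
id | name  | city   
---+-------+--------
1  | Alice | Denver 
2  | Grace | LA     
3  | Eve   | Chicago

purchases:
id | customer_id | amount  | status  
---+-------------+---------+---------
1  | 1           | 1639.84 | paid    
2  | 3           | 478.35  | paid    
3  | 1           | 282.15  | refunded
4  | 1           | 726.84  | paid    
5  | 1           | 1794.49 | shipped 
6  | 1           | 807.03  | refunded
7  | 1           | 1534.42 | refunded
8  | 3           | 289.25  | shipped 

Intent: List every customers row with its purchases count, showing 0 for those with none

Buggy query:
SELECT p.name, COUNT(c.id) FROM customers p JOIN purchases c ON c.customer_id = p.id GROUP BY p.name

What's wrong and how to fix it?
Bug: An inner join excludes parents with zero children

Fix: Use LEFT JOIN so parents without children still appear (COUNT(c.id) gives 0)

Corrected query:
SELECT p.name, COUNT(c.id) FROM customers p LEFT JOIN purchases c ON c.customer_id = p.id GROUP BY p.name

Result:
name  | COUNT(c.id)
------+------------
Alice | 6          
Eve   | 2          
Grace | 0          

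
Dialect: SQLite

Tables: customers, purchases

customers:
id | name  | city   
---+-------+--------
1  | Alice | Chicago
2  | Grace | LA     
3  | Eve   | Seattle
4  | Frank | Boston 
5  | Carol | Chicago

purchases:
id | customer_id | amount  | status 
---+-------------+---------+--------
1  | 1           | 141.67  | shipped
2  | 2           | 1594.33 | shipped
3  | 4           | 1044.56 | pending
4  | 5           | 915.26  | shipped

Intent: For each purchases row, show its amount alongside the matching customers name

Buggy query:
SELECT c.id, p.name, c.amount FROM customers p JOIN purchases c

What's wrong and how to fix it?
Bug: JOIN with no ON clause produces a cartesian product; every purchases row pairs with every customers row

Fix: Specify the join condition linking the foreign key to the parent id

Corrected query:
SELECT c.id, p.name, c.amount FROM customers p JOIN purchases c ON c.customer_id = p.id

Result:
id | name  | amount 
---+-------+--------
1  | Alice | 141.67 
2  | Grace | 1594.33
3  | Frank | 1044.56
4  | Carol | 915.26 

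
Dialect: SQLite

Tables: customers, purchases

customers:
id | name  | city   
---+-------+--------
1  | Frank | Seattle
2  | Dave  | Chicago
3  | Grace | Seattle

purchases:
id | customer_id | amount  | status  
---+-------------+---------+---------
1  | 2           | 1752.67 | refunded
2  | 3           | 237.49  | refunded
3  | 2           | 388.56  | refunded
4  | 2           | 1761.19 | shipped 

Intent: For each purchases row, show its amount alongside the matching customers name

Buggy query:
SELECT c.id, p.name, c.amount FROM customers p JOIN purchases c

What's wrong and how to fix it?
Bug: JOIN with no ON clause produces a cartesian product; every purchases row pairs with every customers row

Fix: Add ON c.customer_id = p.id to the JOIN

Corrected query:
SELECT c.id, p.name, c.amount FROM customers p JOIN purchases c ON c.customer_id = p.id

Result:
id | name  | amount 
---+-------+--------
1  | Dave  | 1752.67
2  | Grace | 237.49 
3  | Dave  | 388.56 
4  | Dave  | 1761.19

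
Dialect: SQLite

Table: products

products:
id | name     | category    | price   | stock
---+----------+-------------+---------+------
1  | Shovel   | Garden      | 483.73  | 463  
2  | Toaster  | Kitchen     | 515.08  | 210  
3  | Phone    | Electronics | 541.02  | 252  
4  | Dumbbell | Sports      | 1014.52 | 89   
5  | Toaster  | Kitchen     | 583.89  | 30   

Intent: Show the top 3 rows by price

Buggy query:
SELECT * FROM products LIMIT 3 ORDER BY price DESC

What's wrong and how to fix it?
Bug: ORDER BY cannot follow LIMIT; LIMIT is the final clause

Fix: Sort with ORDER BY, then apply LIMIT

Corrected query:
SELECT * FROM products ORDER BY price DESC LIMIT 3

Result:
id | name     | category    | price   | stock
---+----------+-------------+---------+------
4  | Dumbbell | Sports      | 1014.52 | 89   
5  | Toaster  | Kitchen     | 583.89  | 30   
3  | Phone    | Electronics | 541.02  | 252  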